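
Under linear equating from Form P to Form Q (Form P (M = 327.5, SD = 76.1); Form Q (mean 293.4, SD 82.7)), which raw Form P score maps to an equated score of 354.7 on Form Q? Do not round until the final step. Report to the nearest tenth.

383.9

Invert y = (SD_Y/SD_X)(x − M_X) + M_Y:
x = (SD_X/SD_Y)(y − M_Y) + M_X = (76.1/82.7)(354.7 − 293.4) + 327.5
x = 0.920193 × 61.300 + 327.5 = 383.9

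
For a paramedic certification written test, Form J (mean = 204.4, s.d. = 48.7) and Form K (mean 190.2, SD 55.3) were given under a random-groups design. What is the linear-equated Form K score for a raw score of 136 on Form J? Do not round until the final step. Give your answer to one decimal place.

Linear equating: y = (SD_Y/SD_X)(x − M_X) + M_Y
y = (55.3/48.7)(136 − 204.4) + 190.2
y = 1.135524 × -68.4 + 190.2 = -77.6698 + 190.2 = 112.5

112.5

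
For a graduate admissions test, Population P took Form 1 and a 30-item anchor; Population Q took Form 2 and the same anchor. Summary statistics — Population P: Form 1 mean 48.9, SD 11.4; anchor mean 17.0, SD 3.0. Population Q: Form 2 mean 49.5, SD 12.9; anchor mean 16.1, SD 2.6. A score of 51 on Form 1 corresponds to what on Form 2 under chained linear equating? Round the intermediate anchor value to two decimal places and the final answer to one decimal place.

Form 1 → anchor (Population P): v = (3.0/11.4)(51 − 48.9) + 17.0 = 17.55
anchor → Form 2 (Population Q): y = (12.9/2.6)(17.55 − 16.1) + 49.5 = 56.7

56.7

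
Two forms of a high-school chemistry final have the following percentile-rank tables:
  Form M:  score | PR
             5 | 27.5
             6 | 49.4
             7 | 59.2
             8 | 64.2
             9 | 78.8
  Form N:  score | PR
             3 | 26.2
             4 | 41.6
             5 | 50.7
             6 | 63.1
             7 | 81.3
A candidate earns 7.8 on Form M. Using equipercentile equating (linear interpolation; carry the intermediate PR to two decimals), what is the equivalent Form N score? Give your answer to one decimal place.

6.0

PR of 7.8 on Form M: 59.2 + (7.8 − 7)/(8 − 7) × (64.2 − 59.2) = 63.20
On Form N, PR 63.20 falls between score 6 (PR 63.1) and 7 (PR 81.3).
Interpolate: 6 + (63.20 − 63.1)/(81.3 − 63.1) × (7 − 6) = 6.0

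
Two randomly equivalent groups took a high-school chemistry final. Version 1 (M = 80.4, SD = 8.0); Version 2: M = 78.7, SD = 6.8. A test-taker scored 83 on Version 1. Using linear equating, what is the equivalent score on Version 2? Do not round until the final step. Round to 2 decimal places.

Linear equating: y = (SD_Y/SD_X)(x − M_X) + M_Y
y = (6.8/8.0)(83 − 80.4) + 78.7
y = 0.850000 × 2.6 + 78.7 = 2.2100 + 78.7 = 80.91

80.91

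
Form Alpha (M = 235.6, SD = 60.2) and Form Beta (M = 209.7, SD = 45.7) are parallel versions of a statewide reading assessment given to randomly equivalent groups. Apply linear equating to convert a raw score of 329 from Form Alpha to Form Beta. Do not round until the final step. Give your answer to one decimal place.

Linear equating: y = (SD_Y/SD_X)(x − M_X) + M_Y
y = (45.7/60.2)(329 − 235.6) + 209.7
y = 0.759136 × 93.4 + 209.7 = 70.9033 + 209.7 = 280.6

280.6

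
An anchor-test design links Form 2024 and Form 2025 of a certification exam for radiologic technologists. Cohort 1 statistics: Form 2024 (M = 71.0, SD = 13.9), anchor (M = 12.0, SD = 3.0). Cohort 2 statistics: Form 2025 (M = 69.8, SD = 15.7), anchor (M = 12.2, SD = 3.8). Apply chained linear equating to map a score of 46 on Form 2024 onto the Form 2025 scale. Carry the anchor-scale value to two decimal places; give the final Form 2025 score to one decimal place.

46.7

Form 2024 → anchor (Cohort 1): v = (3.0/13.9)(46 − 71.0) + 12.0 = 6.60
anchor → Form 2025 (Cohort 2): y = (15.7/3.8)(6.60 − 12.2) + 69.8 = 46.7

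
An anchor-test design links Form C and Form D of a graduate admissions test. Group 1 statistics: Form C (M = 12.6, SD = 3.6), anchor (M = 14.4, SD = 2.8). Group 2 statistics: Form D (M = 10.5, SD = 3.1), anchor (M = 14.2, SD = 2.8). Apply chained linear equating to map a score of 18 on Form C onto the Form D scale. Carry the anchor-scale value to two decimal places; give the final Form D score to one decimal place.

15.4

Form C → anchor (Group 1): v = (2.8/3.6)(18 − 12.6) + 14.4 = 18.60
anchor → Form D (Group 2): y = (3.1/2.8)(18.60 − 14.2) + 10.5 = 15.4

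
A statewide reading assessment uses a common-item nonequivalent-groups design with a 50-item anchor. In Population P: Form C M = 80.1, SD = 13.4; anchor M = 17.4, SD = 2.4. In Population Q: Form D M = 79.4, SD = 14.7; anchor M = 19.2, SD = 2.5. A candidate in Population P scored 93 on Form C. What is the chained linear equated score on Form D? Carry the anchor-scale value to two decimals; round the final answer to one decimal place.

82.4

Form C → anchor (Population P): v = (2.4/13.4)(93 − 80.1) + 17.4 = 19.71
anchor → Form D (Population Q): y = (14.7/2.5)(19.71 − 19.2) + 79.4 = 82.4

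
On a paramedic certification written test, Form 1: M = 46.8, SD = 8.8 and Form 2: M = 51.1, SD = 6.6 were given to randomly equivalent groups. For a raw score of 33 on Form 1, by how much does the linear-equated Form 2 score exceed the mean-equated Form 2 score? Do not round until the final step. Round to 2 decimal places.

3.45

Mean-equated: 33 + (51.1 − 46.8) = 37.30
Linear-equated: (6.6/8.8)(33 − 46.8) + 51.1 = 40.750
Difference = 40.750 − 37.30 = 3.45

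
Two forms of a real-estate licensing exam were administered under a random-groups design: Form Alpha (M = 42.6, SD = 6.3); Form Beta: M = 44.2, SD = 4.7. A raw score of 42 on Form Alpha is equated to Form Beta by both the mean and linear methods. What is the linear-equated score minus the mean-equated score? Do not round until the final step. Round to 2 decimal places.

Mean-equated: 42 + (44.2 − 42.6) = 43.60
Linear-equated: (4.7/6.3)(42 − 42.6) + 44.2 = 43.752
Difference = 43.752 − 43.60 = 0.15

0.15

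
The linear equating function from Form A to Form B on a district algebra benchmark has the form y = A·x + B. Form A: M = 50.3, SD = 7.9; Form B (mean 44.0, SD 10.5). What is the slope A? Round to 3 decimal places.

A = SD_Y / SD_X = 10.5 / 7.9 = 1.329

1.329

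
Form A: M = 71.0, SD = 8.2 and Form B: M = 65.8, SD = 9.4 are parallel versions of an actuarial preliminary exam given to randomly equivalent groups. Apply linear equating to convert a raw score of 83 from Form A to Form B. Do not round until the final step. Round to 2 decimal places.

Linear equating: y = (SD_Y/SD_X)(x − M_X) + M_Y
y = (9.4/8.2)(83 − 71.0) + 65.8
y = 1.146341 × 12.0 + 65.8 = 13.7561 + 65.8 = 79.56

79.56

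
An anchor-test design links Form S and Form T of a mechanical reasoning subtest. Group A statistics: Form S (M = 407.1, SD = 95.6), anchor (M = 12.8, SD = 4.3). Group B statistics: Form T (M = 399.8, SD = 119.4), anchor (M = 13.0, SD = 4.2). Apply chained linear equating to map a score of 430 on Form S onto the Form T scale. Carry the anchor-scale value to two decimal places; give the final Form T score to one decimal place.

423.4

Form S → anchor (Group A): v = (4.3/95.6)(430 − 407.1) + 12.8 = 13.83
anchor → Form T (Group B): y = (119.4/4.2)(13.83 − 13.0) + 399.8 = 423.4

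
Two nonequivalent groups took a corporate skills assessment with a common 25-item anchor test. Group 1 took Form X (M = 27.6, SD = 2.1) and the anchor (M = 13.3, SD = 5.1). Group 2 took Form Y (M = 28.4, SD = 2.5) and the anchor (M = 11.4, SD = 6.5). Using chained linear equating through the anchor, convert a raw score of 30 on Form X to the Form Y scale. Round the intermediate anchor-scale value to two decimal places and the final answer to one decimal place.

Form X → anchor (Group 1): v = (5.1/2.1)(30 − 27.6) + 13.3 = 19.13
anchor → Form Y (Group 2): y = (2.5/6.5)(19.13 − 11.4) + 28.4 = 31.4

31.4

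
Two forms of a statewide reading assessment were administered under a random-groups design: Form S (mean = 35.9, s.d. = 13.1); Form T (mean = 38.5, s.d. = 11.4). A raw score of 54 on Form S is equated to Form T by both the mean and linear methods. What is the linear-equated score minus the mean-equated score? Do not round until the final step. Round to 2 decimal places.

-2.35

Mean-equated: 54 + (38.5 − 35.9) = 56.60
Linear-equated: (11.4/13.1)(54 − 35.9) + 38.5 = 54.251
Difference = 54.251 − 56.60 = -2.35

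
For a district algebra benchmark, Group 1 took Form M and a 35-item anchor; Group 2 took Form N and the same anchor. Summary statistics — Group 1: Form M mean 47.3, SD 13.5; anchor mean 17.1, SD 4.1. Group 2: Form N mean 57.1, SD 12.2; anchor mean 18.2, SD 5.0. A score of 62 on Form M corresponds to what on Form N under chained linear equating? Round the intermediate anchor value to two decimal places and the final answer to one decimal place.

65.3

Form M → anchor (Group 1): v = (4.1/13.5)(62 − 47.3) + 17.1 = 21.56
anchor → Form N (Group 2): y = (12.2/5.0)(21.56 − 18.2) + 57.1 = 65.3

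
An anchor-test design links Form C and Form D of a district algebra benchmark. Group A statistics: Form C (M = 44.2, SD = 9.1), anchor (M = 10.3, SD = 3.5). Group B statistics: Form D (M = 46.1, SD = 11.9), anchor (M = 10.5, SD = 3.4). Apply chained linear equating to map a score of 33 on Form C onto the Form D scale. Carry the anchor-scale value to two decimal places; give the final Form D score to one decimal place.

30.3

Form C → anchor (Group A): v = (3.5/9.1)(33 − 44.2) + 10.3 = 5.99
anchor → Form D (Group B): y = (11.9/3.4)(5.99 − 10.5) + 46.1 = 30.3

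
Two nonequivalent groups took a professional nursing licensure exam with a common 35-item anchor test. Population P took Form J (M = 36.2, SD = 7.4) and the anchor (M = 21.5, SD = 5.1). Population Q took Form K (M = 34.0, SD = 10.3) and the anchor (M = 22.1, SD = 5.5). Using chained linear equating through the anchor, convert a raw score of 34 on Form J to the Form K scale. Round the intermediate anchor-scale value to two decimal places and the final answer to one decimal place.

30.0

Form J → anchor (Population P): v = (5.1/7.4)(34 − 36.2) + 21.5 = 19.98
anchor → Form K (Population Q): y = (10.3/5.5)(19.98 − 22.1) + 34.0 = 30.0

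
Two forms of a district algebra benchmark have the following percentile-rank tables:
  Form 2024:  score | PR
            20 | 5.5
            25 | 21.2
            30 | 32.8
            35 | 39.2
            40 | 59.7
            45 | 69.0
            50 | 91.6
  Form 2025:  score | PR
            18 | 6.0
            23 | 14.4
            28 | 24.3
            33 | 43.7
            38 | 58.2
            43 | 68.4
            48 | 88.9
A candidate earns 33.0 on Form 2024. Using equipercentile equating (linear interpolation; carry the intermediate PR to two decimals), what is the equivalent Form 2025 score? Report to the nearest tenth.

31.2

PR of 33.0 on Form 2024: 32.8 + (33.0 − 30)/(35 − 30) × (39.2 − 32.8) = 36.64
On Form 2025, PR 36.64 falls between score 28 (PR 24.3) and 33 (PR 43.7).
Interpolate: 28 + (36.64 − 24.3)/(43.7 − 24.3) × (33 − 28) = 31.2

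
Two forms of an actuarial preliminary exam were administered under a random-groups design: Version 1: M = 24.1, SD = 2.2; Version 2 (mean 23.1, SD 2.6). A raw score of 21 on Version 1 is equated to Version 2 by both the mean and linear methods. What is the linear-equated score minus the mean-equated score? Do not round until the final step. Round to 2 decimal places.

Mean-equated: 21 + (23.1 − 24.1) = 20.00
Linear-equated: (2.6/2.2)(21 − 24.1) + 23.1 = 19.436
Difference = 19.436 − 20.00 = -0.56

-0.56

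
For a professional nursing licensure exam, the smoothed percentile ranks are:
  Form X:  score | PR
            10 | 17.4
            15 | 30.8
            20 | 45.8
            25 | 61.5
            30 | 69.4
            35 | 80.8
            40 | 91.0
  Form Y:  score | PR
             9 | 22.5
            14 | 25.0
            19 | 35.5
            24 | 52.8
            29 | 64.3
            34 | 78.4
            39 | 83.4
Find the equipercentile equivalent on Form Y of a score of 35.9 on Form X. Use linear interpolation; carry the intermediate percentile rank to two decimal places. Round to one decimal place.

PR of 35.9 on Form X: 80.8 + (35.9 − 35)/(40 − 35) × (91.0 − 80.8) = 82.64
On Form Y, PR 82.64 falls between score 34 (PR 78.4) and 39 (PR 83.4).
Interpolate: 34 + (82.64 − 78.4)/(83.4 − 78.4) × (39 − 34) = 38.2

38.2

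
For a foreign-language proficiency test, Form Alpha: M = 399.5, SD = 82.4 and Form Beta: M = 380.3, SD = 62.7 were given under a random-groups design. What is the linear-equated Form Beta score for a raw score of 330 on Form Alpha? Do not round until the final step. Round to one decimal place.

Linear equating: y = (SD_Y/SD_X)(x − M_X) + M_Y
y = (62.7/82.4)(330 − 399.5) + 380.3
y = 0.760922 × -69.5 + 380.3 = -52.8841 + 380.3 = 327.4

327.4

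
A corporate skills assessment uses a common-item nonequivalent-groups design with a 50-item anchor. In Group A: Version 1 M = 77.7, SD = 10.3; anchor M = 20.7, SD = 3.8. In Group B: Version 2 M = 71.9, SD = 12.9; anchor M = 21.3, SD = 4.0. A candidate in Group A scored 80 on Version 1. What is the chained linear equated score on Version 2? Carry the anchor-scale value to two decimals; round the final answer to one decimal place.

Version 1 → anchor (Group A): v = (3.8/10.3)(80 − 77.7) + 20.7 = 21.55
anchor → Version 2 (Group B): y = (12.9/4.0)(21.55 − 21.3) + 71.9 = 72.7

72.7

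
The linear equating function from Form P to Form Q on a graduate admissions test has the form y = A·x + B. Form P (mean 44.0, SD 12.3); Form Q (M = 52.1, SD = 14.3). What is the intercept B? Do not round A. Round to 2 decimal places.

A = SD_Y / SD_X = 14.3 / 12.3 = 1.162602
B = M_Y − A·M_X = 52.1 − 1.162602 × 44.0 = 0.95

0.95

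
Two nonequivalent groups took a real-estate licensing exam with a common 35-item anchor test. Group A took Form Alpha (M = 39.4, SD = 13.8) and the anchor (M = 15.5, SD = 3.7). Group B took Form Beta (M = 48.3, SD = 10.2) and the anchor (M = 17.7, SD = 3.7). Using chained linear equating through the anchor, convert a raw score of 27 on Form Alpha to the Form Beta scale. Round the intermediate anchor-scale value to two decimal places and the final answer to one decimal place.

Form Alpha → anchor (Group A): v = (3.7/13.8)(27 − 39.4) + 15.5 = 12.18
anchor → Form Beta (Group B): y = (10.2/3.7)(12.18 − 17.7) + 48.3 = 33.1

33.1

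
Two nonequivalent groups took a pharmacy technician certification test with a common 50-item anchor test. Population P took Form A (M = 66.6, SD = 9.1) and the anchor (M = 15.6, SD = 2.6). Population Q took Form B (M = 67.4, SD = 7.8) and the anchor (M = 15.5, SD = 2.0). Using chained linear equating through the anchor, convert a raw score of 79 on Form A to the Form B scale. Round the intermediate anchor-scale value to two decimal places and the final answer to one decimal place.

Form A → anchor (Population P): v = (2.6/9.1)(79 − 66.6) + 15.6 = 19.14
anchor → Form B (Population Q): y = (7.8/2.0)(19.14 − 15.5) + 67.4 = 81.6

81.6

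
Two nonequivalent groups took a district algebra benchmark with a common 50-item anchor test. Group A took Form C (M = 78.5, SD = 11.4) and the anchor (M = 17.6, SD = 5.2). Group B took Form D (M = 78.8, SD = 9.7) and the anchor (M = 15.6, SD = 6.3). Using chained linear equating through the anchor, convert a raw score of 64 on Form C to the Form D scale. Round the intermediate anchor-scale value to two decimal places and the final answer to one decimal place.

71.7

Form C → anchor (Group A): v = (5.2/11.4)(64 − 78.5) + 17.6 = 10.99
anchor → Form D (Group B): y = (9.7/6.3)(10.99 − 15.6) + 78.8 = 71.7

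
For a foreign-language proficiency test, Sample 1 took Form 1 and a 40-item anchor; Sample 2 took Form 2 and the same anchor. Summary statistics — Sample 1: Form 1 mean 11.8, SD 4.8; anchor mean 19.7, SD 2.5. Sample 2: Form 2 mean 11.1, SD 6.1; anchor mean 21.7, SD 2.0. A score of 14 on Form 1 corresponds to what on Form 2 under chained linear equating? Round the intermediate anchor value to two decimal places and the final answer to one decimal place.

8.5

Form 1 → anchor (Sample 1): v = (2.5/4.8)(14 − 11.8) + 19.7 = 20.85
anchor → Form 2 (Sample 2): y = (6.1/2.0)(20.85 − 21.7) + 11.1 = 8.5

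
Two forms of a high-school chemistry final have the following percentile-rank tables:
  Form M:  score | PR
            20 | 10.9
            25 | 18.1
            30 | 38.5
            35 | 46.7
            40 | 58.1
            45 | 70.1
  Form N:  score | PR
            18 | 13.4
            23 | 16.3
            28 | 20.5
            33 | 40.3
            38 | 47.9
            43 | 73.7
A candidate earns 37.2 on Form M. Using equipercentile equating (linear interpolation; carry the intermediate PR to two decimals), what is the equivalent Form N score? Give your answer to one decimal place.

38.7

PR of 37.2 on Form M: 46.7 + (37.2 − 35)/(40 − 35) × (58.1 − 46.7) = 51.72
On Form N, PR 51.72 falls between score 38 (PR 47.9) and 43 (PR 73.7).
Interpolate: 38 + (51.72 − 47.9)/(73.7 − 47.9) × (43 − 38) = 38.7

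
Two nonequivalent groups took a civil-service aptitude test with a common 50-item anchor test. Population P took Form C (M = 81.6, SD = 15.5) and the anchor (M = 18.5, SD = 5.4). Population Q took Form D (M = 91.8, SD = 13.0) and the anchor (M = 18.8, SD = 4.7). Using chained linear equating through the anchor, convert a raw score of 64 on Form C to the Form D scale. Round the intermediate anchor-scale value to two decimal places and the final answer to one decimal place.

Form C → anchor (Population P): v = (5.4/15.5)(64 − 81.6) + 18.5 = 12.37
anchor → Form D (Population Q): y = (13.0/4.7)(12.37 − 18.8) + 91.8 = 74.0

74.0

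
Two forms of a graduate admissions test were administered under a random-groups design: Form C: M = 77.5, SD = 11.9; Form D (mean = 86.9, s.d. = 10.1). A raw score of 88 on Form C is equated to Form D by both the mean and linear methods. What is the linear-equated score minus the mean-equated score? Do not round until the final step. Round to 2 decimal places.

-1.59

Mean-equated: 88 + (86.9 − 77.5) = 97.40
Linear-equated: (10.1/11.9)(88 − 77.5) + 86.9 = 95.812
Difference = 95.812 − 97.40 = -1.59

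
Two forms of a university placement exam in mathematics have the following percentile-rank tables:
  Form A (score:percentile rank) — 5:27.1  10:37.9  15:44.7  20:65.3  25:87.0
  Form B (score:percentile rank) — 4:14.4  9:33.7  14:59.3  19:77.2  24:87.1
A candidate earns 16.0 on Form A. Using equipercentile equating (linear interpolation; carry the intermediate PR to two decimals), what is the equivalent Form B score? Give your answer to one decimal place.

PR of 16.0 on Form A: 44.7 + (16.0 − 15)/(20 − 15) × (65.3 − 44.7) = 48.82
On Form B, PR 48.82 falls between score 9 (PR 33.7) and 14 (PR 59.3).
Interpolate: 9 + (48.82 − 33.7)/(59.3 − 33.7) × (14 − 9) = 12.0

12.0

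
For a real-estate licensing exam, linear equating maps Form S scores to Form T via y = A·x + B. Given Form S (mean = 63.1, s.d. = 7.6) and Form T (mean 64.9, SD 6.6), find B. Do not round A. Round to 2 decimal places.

A = SD_Y / SD_X = 6.6 / 7.6 = 0.868421
B = M_Y − A·M_X = 64.9 − 0.868421 × 63.1 = 10.10

10.10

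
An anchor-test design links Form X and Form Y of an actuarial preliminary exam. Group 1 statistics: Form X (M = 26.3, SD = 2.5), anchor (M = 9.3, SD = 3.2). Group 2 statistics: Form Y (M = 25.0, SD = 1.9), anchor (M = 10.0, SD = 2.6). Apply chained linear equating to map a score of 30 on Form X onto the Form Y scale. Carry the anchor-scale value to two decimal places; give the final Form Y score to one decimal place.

28.0

Form X → anchor (Group 1): v = (3.2/2.5)(30 − 26.3) + 9.3 = 14.04
anchor → Form Y (Group 2): y = (1.9/2.6)(14.04 − 10.0) + 25.0 = 28.0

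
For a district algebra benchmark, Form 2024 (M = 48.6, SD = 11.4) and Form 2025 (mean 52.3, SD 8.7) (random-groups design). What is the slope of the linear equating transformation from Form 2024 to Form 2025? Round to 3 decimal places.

0.763

A = SD_Y / SD_X = 8.7 / 11.4 = 0.763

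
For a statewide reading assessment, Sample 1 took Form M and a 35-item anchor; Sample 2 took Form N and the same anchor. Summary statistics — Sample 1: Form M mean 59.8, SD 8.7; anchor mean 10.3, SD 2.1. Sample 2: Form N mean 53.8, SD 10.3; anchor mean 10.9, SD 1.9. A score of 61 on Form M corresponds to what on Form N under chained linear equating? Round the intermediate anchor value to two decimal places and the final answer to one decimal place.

52.1

Form M → anchor (Sample 1): v = (2.1/8.7)(61 − 59.8) + 10.3 = 10.59
anchor → Form N (Sample 2): y = (10.3/1.9)(10.59 − 10.9) + 53.8 = 52.1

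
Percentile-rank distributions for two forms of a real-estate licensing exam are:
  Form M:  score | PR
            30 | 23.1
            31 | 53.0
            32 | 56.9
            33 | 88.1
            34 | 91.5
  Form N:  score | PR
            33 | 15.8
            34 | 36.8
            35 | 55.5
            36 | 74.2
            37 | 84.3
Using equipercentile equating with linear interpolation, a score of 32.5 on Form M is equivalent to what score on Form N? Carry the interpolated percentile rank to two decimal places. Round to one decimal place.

PR of 32.5 on Form M: 56.9 + (32.5 − 32)/(33 − 32) × (88.1 − 56.9) = 72.50
On Form N, PR 72.50 falls between score 35 (PR 55.5) and 36 (PR 74.2).
Interpolate: 35 + (72.50 − 55.5)/(74.2 − 55.5) × (36 − 35) = 35.9

35.9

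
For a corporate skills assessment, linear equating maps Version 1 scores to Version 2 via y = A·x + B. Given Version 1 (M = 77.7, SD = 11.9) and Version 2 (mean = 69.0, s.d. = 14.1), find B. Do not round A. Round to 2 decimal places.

A = SD_Y / SD_X = 14.1 / 11.9 = 1.184874
B = M_Y − A·M_X = 69.0 − 1.184874 × 77.7 = -23.06

-23.06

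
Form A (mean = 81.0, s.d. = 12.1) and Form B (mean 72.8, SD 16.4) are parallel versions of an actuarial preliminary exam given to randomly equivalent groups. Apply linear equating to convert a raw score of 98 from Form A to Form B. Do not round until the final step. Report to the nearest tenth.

Linear equating: y = (SD_Y/SD_X)(x − M_X) + M_Y
y = (16.4/12.1)(98 − 81.0) + 72.8
y = 1.355372 × 17.0 + 72.8 = 23.0413 + 72.8 = 95.8

95.8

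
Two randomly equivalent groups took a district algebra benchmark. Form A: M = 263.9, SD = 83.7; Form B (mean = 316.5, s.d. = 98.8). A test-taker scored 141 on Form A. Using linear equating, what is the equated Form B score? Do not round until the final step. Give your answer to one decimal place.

Linear equating: y = (SD_Y/SD_X)(x − M_X) + M_Y
y = (98.8/83.7)(141 − 263.9) + 316.5
y = 1.180406 × -122.9 + 316.5 = -145.0719 + 316.5 = 171.4

171.4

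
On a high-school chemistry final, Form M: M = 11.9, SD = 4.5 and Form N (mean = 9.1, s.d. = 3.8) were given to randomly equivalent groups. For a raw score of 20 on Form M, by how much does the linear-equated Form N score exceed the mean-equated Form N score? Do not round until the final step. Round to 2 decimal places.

Mean-equated: 20 + (9.1 − 11.9) = 17.20
Linear-equated: (3.8/4.5)(20 − 11.9) + 9.1 = 15.940
Difference = 15.940 − 17.20 = -1.26

-1.26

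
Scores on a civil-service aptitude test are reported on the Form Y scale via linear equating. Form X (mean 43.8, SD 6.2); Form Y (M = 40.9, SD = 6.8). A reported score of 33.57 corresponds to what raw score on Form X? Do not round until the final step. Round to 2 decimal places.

Invert y = (SD_Y/SD_X)(x − M_X) + M_Y:
x = (SD_X/SD_Y)(y − M_Y) + M_X = (6.2/6.8)(33.57 − 40.9) + 43.8
x = 0.911765 × -7.330 + 43.8 = 37.12

37.12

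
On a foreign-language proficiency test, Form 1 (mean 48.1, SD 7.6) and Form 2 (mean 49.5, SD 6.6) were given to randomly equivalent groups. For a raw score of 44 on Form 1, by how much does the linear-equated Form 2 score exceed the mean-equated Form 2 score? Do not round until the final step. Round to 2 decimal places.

0.54

Mean-equated: 44 + (49.5 − 48.1) = 45.40
Linear-equated: (6.6/7.6)(44 − 48.1) + 49.5 = 45.939
Difference = 45.939 − 45.40 = 0.54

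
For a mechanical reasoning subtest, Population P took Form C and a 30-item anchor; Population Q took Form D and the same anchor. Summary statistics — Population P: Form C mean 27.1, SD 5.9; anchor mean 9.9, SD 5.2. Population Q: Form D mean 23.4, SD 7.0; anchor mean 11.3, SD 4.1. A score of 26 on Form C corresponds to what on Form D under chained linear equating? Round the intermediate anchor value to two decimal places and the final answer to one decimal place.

19.4

Form C → anchor (Population P): v = (5.2/5.9)(26 − 27.1) + 9.9 = 8.93
anchor → Form D (Population Q): y = (7.0/4.1)(8.93 − 11.3) + 23.4 = 19.4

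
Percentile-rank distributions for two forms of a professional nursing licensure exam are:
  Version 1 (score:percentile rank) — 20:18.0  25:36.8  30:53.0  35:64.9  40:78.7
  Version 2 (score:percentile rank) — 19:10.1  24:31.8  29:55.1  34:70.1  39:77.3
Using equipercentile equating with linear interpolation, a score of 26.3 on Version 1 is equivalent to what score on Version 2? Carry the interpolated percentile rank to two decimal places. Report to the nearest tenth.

26.0

PR of 26.3 on Version 1: 36.8 + (26.3 − 25)/(30 − 25) × (53.0 − 36.8) = 41.01
On Version 2, PR 41.01 falls between score 24 (PR 31.8) and 29 (PR 55.1).
Interpolate: 24 + (41.01 − 31.8)/(55.1 − 31.8) × (29 − 24) = 26.0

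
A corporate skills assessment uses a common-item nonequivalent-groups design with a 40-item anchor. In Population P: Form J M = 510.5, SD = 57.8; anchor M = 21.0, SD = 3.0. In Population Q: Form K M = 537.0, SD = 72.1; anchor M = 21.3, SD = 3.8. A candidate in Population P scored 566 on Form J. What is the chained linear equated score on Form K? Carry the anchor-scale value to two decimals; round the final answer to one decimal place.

586.0

Form J → anchor (Population P): v = (3.0/57.8)(566 − 510.5) + 21.0 = 23.88
anchor → Form K (Population Q): y = (72.1/3.8)(23.88 − 21.3) + 537.0 = 586.0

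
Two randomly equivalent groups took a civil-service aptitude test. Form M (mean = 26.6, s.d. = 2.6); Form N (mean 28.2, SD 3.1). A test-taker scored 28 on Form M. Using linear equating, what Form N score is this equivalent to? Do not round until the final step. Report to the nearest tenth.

29.9

Linear equating: y = (SD_Y/SD_X)(x − M_X) + M_Y
y = (3.1/2.6)(28 − 26.6) + 28.2
y = 1.192308 × 1.4 + 28.2 = 1.6692 + 28.2 = 29.9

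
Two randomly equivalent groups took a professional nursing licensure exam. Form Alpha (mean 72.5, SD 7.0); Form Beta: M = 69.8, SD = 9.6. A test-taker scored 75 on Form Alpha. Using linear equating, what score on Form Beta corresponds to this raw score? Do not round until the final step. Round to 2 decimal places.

73.23

Linear equating: y = (SD_Y/SD_X)(x − M_X) + M_Y
y = (9.6/7.0)(75 − 72.5) + 69.8
y = 1.371429 × 2.5 + 69.8 = 3.4286 + 69.8 = 73.23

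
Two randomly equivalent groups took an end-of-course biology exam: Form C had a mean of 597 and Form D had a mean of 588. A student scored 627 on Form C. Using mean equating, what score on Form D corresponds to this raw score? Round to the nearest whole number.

618

Mean equating: y = x + (M_Y − M_X) = 627 + (588 − 597) = 618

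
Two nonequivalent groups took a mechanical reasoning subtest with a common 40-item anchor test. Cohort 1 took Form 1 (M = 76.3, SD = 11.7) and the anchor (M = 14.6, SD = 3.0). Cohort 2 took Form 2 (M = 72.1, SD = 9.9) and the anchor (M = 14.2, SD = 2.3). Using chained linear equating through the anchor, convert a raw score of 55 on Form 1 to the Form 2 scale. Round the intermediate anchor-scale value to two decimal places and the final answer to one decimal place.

50.3

Form 1 → anchor (Cohort 1): v = (3.0/11.7)(55 − 76.3) + 14.6 = 9.14
anchor → Form 2 (Cohort 2): y = (9.9/2.3)(9.14 − 14.2) + 72.1 = 50.3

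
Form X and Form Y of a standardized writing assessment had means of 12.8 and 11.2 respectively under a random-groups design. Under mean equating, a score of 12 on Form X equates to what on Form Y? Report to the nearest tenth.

10.4

Mean equating: y = x + (M_Y − M_X) = 12 + (11.2 − 12.8) = 10.4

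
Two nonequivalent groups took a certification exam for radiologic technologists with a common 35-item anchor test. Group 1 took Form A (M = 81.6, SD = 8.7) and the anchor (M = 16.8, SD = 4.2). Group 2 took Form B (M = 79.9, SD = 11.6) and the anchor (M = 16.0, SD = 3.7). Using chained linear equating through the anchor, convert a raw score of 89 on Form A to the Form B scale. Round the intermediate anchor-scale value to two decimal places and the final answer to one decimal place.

93.6

Form A → anchor (Group 1): v = (4.2/8.7)(89 − 81.6) + 16.8 = 20.37
anchor → Form B (Group 2): y = (11.6/3.7)(20.37 − 16.0) + 79.9 = 93.6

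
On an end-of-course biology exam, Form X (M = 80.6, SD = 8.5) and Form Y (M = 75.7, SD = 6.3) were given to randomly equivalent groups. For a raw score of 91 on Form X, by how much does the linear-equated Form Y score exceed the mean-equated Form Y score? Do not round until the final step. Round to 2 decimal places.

Mean-equated: 91 + (75.7 − 80.6) = 86.10
Linear-equated: (6.3/8.5)(91 − 80.6) + 75.7 = 83.408
Difference = 83.408 − 86.10 = -2.69

-2.69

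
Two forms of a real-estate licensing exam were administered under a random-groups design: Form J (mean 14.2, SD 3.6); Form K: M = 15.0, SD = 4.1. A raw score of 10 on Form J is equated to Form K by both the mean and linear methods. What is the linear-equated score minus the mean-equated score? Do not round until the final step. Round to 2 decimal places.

Mean-equated: 10 + (15.0 − 14.2) = 10.80
Linear-equated: (4.1/3.6)(10 − 14.2) + 15.0 = 10.217
Difference = 10.217 − 10.80 = -0.58

-0.58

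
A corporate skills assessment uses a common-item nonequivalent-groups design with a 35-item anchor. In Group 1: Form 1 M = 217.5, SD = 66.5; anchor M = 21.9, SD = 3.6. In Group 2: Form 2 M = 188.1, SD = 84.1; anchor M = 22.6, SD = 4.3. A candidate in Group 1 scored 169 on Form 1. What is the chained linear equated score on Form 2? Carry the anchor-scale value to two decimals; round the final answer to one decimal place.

Form 1 → anchor (Group 1): v = (3.6/66.5)(169 − 217.5) + 21.9 = 19.27
anchor → Form 2 (Group 2): y = (84.1/4.3)(19.27 − 22.6) + 188.1 = 123.0

123.0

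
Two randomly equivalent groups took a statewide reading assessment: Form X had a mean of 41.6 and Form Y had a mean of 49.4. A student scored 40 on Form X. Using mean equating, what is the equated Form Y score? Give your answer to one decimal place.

Mean equating: y = x + (M_Y − M_X) = 40 + (49.4 − 41.6) = 47.8

47.8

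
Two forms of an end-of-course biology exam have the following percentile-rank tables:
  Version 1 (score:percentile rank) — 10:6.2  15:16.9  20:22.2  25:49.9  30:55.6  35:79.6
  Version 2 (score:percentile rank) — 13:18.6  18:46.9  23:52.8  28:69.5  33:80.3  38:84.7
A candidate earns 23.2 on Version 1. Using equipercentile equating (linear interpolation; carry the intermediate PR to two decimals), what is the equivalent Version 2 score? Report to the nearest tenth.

16.8

PR of 23.2 on Version 1: 22.2 + (23.2 − 20)/(25 − 20) × (49.9 − 22.2) = 39.93
On Version 2, PR 39.93 falls between score 13 (PR 18.6) and 18 (PR 46.9).
Interpolate: 13 + (39.93 − 18.6)/(46.9 − 18.6) × (18 − 13) = 16.8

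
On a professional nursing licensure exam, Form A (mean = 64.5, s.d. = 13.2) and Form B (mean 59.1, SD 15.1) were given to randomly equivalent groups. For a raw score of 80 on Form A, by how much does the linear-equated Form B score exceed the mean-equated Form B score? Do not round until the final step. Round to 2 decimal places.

2.23

Mean-equated: 80 + (59.1 − 64.5) = 74.60
Linear-equated: (15.1/13.2)(80 − 64.5) + 59.1 = 76.831
Difference = 76.831 − 74.60 = 2.23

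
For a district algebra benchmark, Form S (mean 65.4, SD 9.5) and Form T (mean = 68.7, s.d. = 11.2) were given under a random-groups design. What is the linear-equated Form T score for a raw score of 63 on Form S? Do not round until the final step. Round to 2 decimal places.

65.87

Linear equating: y = (SD_Y/SD_X)(x − M_X) + M_Y
y = (11.2/9.5)(63 − 65.4) + 68.7
y = 1.178947 × -2.4 + 68.7 = -2.8295 + 68.7 = 65.87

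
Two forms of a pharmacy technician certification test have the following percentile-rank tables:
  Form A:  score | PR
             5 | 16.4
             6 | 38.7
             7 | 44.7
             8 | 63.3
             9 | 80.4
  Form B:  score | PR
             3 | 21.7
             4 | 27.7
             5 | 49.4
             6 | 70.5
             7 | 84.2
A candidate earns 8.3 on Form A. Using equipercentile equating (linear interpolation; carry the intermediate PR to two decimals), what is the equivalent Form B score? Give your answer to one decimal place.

5.9

PR of 8.3 on Form A: 63.3 + (8.3 − 8)/(9 − 8) × (80.4 − 63.3) = 68.43
On Form B, PR 68.43 falls between score 5 (PR 49.4) and 6 (PR 70.5).
Interpolate: 5 + (68.43 − 49.4)/(70.5 − 49.4) × (6 − 5) = 5.9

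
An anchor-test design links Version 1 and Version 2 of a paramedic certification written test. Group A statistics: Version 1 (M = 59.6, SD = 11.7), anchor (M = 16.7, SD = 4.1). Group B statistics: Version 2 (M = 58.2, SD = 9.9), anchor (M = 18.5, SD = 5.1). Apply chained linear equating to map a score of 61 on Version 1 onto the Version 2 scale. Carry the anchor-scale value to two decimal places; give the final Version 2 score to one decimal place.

Version 1 → anchor (Group A): v = (4.1/11.7)(61 − 59.6) + 16.7 = 17.19
anchor → Version 2 (Group B): y = (9.9/5.1)(17.19 − 18.5) + 58.2 = 55.7

55.7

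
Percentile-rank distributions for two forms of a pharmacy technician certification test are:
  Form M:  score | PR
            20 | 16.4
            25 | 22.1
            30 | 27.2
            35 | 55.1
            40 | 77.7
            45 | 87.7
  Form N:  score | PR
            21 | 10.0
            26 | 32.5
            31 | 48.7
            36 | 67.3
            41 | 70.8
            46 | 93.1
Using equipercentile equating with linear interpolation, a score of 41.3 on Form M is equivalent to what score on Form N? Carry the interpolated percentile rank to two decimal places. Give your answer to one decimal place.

43.1

PR of 41.3 on Form M: 77.7 + (41.3 − 40)/(45 − 40) × (87.7 − 77.7) = 80.30
On Form N, PR 80.30 falls between score 41 (PR 70.8) and 46 (PR 93.1).
Interpolate: 41 + (80.30 − 70.8)/(93.1 − 70.8) × (46 − 41) = 43.1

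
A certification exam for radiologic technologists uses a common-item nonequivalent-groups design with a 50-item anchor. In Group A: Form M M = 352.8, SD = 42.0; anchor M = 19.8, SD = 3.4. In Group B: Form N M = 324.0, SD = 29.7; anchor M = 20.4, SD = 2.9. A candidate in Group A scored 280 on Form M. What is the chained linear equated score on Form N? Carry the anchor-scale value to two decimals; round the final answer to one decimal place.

257.5

Form M → anchor (Group A): v = (3.4/42.0)(280 − 352.8) + 19.8 = 13.91
anchor → Form N (Group B): y = (29.7/2.9)(13.91 − 20.4) + 324.0 = 257.5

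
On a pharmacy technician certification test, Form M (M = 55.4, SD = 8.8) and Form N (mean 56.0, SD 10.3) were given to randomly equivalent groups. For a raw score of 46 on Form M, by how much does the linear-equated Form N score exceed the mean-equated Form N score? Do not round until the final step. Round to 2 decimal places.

Mean-equated: 46 + (56.0 − 55.4) = 46.60
Linear-equated: (10.3/8.8)(46 − 55.4) + 56.0 = 44.998
Difference = 44.998 − 46.60 = -1.60

-1.60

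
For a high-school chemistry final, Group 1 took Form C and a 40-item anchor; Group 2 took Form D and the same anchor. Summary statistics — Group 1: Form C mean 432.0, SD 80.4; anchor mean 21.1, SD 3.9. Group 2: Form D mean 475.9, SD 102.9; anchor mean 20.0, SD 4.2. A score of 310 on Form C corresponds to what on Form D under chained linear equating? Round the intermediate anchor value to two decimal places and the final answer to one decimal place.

Form C → anchor (Group 1): v = (3.9/80.4)(310 − 432.0) + 21.1 = 15.18
anchor → Form D (Group 2): y = (102.9/4.2)(15.18 − 20.0) + 475.9 = 357.8

357.8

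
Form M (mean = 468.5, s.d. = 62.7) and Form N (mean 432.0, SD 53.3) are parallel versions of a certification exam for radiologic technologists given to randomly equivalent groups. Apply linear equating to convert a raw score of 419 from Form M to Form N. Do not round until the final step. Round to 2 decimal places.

389.92

Linear equating: y = (SD_Y/SD_X)(x − M_X) + M_Y
y = (53.3/62.7)(419 − 468.5) + 432.0
y = 0.850080 × -49.5 + 432.0 = -42.0789 + 432.0 = 389.92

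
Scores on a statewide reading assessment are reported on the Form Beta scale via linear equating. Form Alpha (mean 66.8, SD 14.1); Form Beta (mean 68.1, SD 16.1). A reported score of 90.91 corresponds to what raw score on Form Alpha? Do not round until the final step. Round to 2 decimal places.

86.78

Invert y = (SD_Y/SD_X)(x − M_X) + M_Y:
x = (SD_X/SD_Y)(y − M_Y) + M_X = (14.1/16.1)(90.91 − 68.1) + 66.8
x = 0.875776 × 22.810 + 66.8 = 86.78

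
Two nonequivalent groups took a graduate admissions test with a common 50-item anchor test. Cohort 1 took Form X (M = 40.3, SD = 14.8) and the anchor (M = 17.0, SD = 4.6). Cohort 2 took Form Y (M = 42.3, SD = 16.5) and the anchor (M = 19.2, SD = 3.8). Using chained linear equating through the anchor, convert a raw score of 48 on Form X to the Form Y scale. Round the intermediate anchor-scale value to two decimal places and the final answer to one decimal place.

Form X → anchor (Cohort 1): v = (4.6/14.8)(48 − 40.3) + 17.0 = 19.39
anchor → Form Y (Cohort 2): y = (16.5/3.8)(19.39 − 19.2) + 42.3 = 43.1

43.1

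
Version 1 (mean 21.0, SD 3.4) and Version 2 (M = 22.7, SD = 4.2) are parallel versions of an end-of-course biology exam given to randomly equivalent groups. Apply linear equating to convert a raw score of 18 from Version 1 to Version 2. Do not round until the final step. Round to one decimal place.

Linear equating: y = (SD_Y/SD_X)(x − M_X) + M_Y
y = (4.2/3.4)(18 − 21.0) + 22.7
y = 1.235294 × -3.0 + 22.7 = -3.7059 + 22.7 = 19.0

19.0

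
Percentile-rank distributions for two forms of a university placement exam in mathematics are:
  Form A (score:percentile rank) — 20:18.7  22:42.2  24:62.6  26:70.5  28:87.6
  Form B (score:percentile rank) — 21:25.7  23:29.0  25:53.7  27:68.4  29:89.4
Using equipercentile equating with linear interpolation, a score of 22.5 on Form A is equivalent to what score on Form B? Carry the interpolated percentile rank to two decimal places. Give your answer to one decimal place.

PR of 22.5 on Form A: 42.2 + (22.5 − 22)/(24 − 22) × (62.6 − 42.2) = 47.30
On Form B, PR 47.30 falls between score 23 (PR 29.0) and 25 (PR 53.7).
Interpolate: 23 + (47.30 − 29.0)/(53.7 − 29.0) × (25 − 23) = 24.5

24.5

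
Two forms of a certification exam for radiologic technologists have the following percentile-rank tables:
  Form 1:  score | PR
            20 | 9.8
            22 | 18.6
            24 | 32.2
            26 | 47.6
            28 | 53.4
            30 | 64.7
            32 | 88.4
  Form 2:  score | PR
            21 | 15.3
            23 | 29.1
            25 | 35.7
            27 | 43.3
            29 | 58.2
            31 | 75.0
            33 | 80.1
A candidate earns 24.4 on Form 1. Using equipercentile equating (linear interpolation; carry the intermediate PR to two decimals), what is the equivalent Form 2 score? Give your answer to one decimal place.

PR of 24.4 on Form 1: 32.2 + (24.4 − 24)/(26 − 24) × (47.6 − 32.2) = 35.28
On Form 2, PR 35.28 falls between score 23 (PR 29.1) and 25 (PR 35.7).
Interpolate: 23 + (35.28 − 29.1)/(35.7 − 29.1) × (25 − 23) = 24.9

24.9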